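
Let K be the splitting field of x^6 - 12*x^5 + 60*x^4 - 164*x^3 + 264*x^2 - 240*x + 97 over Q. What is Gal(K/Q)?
The polynomial f is an irreducible sextic over Q, so G = Gal(f/Q) is one of the 16 transitive subgroups 6T1, ..., 6T16 of S_6. The discriminant of f is 1259712, which is not a perfect square, so G is not contained in A_6. The transitive groups of degree 6 not contained in A_6 are: C_6 (6T1, order 6), S_3 (6T2, order 6), D_6 (6T3, order 12), C_3 x S_3 (6T5, order 18), A_4 x C_2 (6T6, order 24), S_4 (6T8, order 24), S_3 x S_3 (6T9, order 36), S_4 x C_2 (6T11, order 48), (S_3 x S_3) : C_2 (6T13, order 72), PGL(2,5) (6T14, order 120), S_6 (6T16, order 720). By Dedekind's theorem, for a prime p not dividing disc(f) the degrees of the irreducible factors of f mod p form the cycle type of an element of G. Factoring f modulo the 79 such primes p <= 419 (skipping 2, 3, which divide the discriminant), each new pattern first appears at: mod 5: f = (x^6 + 3x^5 + x^3 + 4x^2 + 2), pattern 6; mod 7: f = (x^2 + 4)(x^2 + 4x + 6)(x^2 + 5x + 2), pattern 2+2+2; mod 11: f = (x + 3)(x + 7)(x^2 + 2x + 6)(x^2 + 9x + 4), pattern 2+2+1+1; mod 13: f = (x^3 + 7x^2 + 12x + 7)(x^3 + 7x^2 + 12x + 12), pattern 3+3; mod 97: f = (x)(x + 23)(x + 47)(x + 64)(x + 68)(x + 77), pattern 1+1+1+1+1+1. No other pattern occurs in this range, so the set of observed cycle types is {6, 2+2+2, 2+2+1+1, 3+3, 1+1+1+1+1+1}. The candidates containing elements of all these cycle types are D_6 (6T3) of order 12, A_4 x C_2 (6T6) of order 24, S_3 x S_3 (6T9) of order 36, S_4 x C_2 (6T11) of order 48, (S_3 x S_3) : C_2 (6T13) of order 72, PGL(2,5) (6T14) of order 120, S_6 (6T16) of order 720; the others are excluded. The observed types are precisely the cycle types that occur in D_6 (6T3). Each of the other remaining candidates has further cycle types, and by the Chebotarev density theorem the matching factorization patterns would occur for a proportion of primes equal to their share of the group: A_4 x C_2 (6T6) additionally contains elements of type 2+1+1+1+1 (3 of its 24 elements, about 12% of primes); S_3 x S_3 (6T9) additionally contains elements of type 3+1+1+1 (4 of its 36 elements, about 11% of primes); S_4 x C_2 (6T11) additionally contains elements of type 4+2, 4+1+1, 2+1+1+1+1 (15 of its 48 elements, about 31% of primes); (S_3 x S_3) : C_2 (6T13) additionally contains elements of type 4+2, 3+2+1, 3+1+1+1, 2+1+1+1+1 (40 of its 72 elements, about 56% of primes); PGL(2,5) (6T14) additionally contains elements of type 5+1, 4+1+1 (54 of its 120 elements, about 45% of primes); S_6 (6T16) additionally contains elements of type 5+1, 4+2, 4+1+1, 3+2+1, 3+1+1+1, 2+1+1+1+1 (499 of its 720 elements, about 69% of primes). None of the 79 primes tested shows any such pattern (for each of these groups the chance of that is below 10^-4), which rules them out. Hence G = D_6 (6T3), of order 12.

D_6 (also written D6)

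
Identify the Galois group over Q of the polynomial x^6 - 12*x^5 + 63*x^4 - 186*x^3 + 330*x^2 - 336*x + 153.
PGL(2,5) (order 120)

The polynomial f is an irreducible sextic over Q, so G = Gal(f/Q) is one of the 16 transitive subgroups 6T1, ..., 6T16 of S_6. The discriminant of f is -16003008, which is not a perfect square, so G is not contained in A_6. The transitive groups of degree 6 not contained in A_6 are: C_6 (6T1, order 6), S_3 (6T2, order 6), D_6 (6T3, order 12), C_3 x S_3 (6T5, order 18), A_4 x C_2 (6T6, order 24), S_4 (6T8, order 24), S_3 x S_3 (6T9, order 36), S_4 x C_2 (6T11, order 48), (S_3 x S_3) : C_2 (6T13, order 72), PGL(2,5) (6T14, order 120), S_6 (6T16, order 720). By Dedekind's theorem, for a prime p not dividing disc(f) the degrees of the irreducible factors of f mod p form the cycle type of an element of G. Factoring f modulo the 21 such primes p <= 89 (skipping 2, 3, 7, which divide the discriminant), each new pattern first appears at: mod 5: f = (x^6 + 3x^5 + 3x^4 + 4x^3 + 4x + 3), pattern 6; mod 11: f = (x + 7)(x^5 + 3x^4 + 9x^3 + 4x^2 + 5x + 3), pattern 5+1; mod 13: f = (x + 3)(x + 12)(x^4 + 12x^3 + 3x^2 + 1), pattern 4+1+1; mod 23: f = (x + 1)(x + 5)(x^2 + x + 19)(x^2 + 4x + 5), pattern 2+2+1+1; mod 43: f = (x^3 + 13x^2 + x + 3)(x^3 + 18x^2 + 8), pattern 3+3; mod 61: f = (x^2 + 28x + 34)(x^2 + 39x + 52)(x^2 + 43x + 30), pattern 2+2+2. No other pattern occurs in this range, so the set of observed cycle types is {6, 5+1, 4+1+1, 2+2+1+1, 3+3, 2+2+2}. The candidates containing elements of all these cycle types are PGL(2,5) (6T14) of order 120, S_6 (6T16) of order 720; the others are excluded. The observed types are precisely the cycle types that occur in PGL(2,5) (6T14) (apart from the identity). Each of the other remaining candidates has further cycle types, and by the Chebotarev density theorem the matching factorization patterns would occur for a proportion of primes equal to their share of the group: S_6 (6T16) additionally contains elements of type 4+2, 3+2+1, 3+1+1+1, 2+1+1+1+1 (265 of its 720 elements, about 37% of primes). None of the 21 primes tested shows any such pattern (for each of these groups the chance of that is below 10^-4), which rules them out. Hence G = PGL(2,5) (6T14), of order 120.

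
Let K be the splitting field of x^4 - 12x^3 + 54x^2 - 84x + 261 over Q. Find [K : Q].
The degree of the splitting field over Q equals the order of the Galois group, so first determine the group. The polynomial is an irreducible quartic over Q and its discriminant is 4087812096 = 63936^2, a perfect square, so the Galois group is contained in A_4. The resolvent cubic y^3 - 54*y^2 - 36*y + 11736 is irreducible over Q. An irreducible resolvent with square discriminant gives A_4. The Galois group A_4 (4T4) has order 12, so the splitting field has degree 12 over Q.

12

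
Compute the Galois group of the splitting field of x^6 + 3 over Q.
The polynomial f is an irreducible sextic over Q, so G = Gal(f/Q) is one of the 16 transitive subgroups 6T1, ..., 6T16 of S_6. The discriminant of f is -11337408, which is not a perfect square, so G is not contained in A_6. The transitive groups of degree 6 not contained in A_6 are: C_6 (6T1, order 6), S_3 (6T2, order 6), D_6 (6T3, order 12), C_3 x S_3 (6T5, order 18), A_4 x C_2 (6T6, order 24), S_4 (6T8, order 24), S_3 x S_3 (6T9, order 36), S_4 x C_2 (6T11, order 48), (S_3 x S_3) : C_2 (6T13, order 72), PGL(2,5) (6T14, order 120), S_6 (6T16, order 720). By Dedekind's theorem, for a prime p not dividing disc(f) the degrees of the irreducible factors of f mod p form the cycle type of an element of G. Factoring f modulo the 23 such primes p <= 97 (skipping 2, 3, which divide the discriminant), each new pattern first appears at: mod 5: f = (x^2 + 2)(x^2 + x + 2)(x^2 + 4x + 2), pattern 2+2+2; mod 7: f = (x^3 + 2)(x^3 + 5), pattern 3+3; mod 61: f = (x + 3)(x + 19)(x + 22)(x + 39)(x + 42)(x + 58), pattern 1+1+1+1+1+1. No other pattern occurs in this range, so the set of observed cycle types is {2+2+2, 3+3, 1+1+1+1+1+1}. The candidates containing elements of all these cycle types are C_6 (6T1) of order 6, S_3 (6T2) of order 6, D_6 (6T3) of order 12, C_3 x S_3 (6T5) of order 18, A_4 x C_2 (6T6) of order 24, S_4 (6T8) of order 24, S_3 x S_3 (6T9) of order 36, S_4 x C_2 (6T11) of order 48, (S_3 x S_3) : C_2 (6T13) of order 72, PGL(2,5) (6T14) of order 120, S_6 (6T16) of order 720; the others are excluded. The observed types are precisely the cycle types that occur in S_3 (6T2). Each of the other remaining candidates has further cycle types, and by the Chebotarev density theorem the matching factorization patterns would occur for a proportion of primes equal to their share of the group: C_6 (6T1) additionally contains elements of type 6 (2 of its 6 elements, about 33% of primes); D_6 (6T3) additionally contains elements of type 6, 2+2+1+1 (5 of its 12 elements, about 42% of primes); C_3 x S_3 (6T5) additionally contains elements of type 6, 3+1+1+1 (10 of its 18 elements, about 56% of primes); A_4 x C_2 (6T6) additionally contains elements of type 6, 2+2+1+1, 2+1+1+1+1 (14 of its 24 elements, about 58% of primes); S_4 (6T8) additionally contains elements of type 4+1+1, 2+2+1+1 (9 of its 24 elements, about 38% of primes); S_3 x S_3 (6T9) additionally contains elements of type 6, 3+1+1+1, 2+2+1+1 (25 of its 36 elements, about 69% of primes); S_4 x C_2 (6T11) additionally contains elements of type 6, 4+2, 4+1+1, 2+2+1+1, 2+1+1+1+1 (32 of its 48 elements, about 67% of primes); (S_3 x S_3) : C_2 (6T13) additionally contains elements of type 6, 4+2, 3+2+1, 3+1+1+1, 2+2+1+1, 2+1+1+1+1 (61 of its 72 elements, about 85% of primes); PGL(2,5) (6T14) additionally contains elements of type 6, 5+1, 4+1+1, 2+2+1+1 (89 of its 120 elements, about 74% of primes); S_6 (6T16) additionally contains elements of type 6, 5+1, 4+2, 4+1+1, 3+2+1, 3+1+1+1, 2+2+1+1, 2+1+1+1+1 (664 of its 720 elements, about 92% of primes). None of the 23 primes tested shows any such pattern (for each of these groups the chance of that is below 10^-4), which rules them out. Hence G = S_3 (6T2), of order 6.

S_3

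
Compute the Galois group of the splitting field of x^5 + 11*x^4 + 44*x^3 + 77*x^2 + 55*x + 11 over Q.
C_5, the cyclic group of order 5

The polynomial f is an irreducible quintic over Q, so G = Gal(f/Q) is a transitive subgroup of S_5: one of C_5 (5T1, order 5), D_5 (5T2, order 10), F_20 (5T3, order 20), A_5 (5T4, order 60) or S_5 (5T5, order 120). The discriminant of f is 14641 = 121^2, a perfect square, so G is contained in A_5. The transitive groups of degree 5 contained in A_5 are: C_5 (5T1, order 5), D_5 (5T2, order 10), A_5 (5T4, order 60). By Dedekind's theorem, for a prime p not dividing disc(f) the degrees of the irreducible factors of f mod p form the cycle type of an element of G. Factoring f modulo the 14 such primes p <= 47 (skipping 11, which divides the discriminant), each new pattern first appears at: mod 2: f = (x^5 + x^4 + x^2 + x + 1), pattern 5; mod 23: f = (x + 11)(x + 14)(x + 15)(x + 19)(x + 21), pattern 1+1+1+1+1. No other pattern occurs in this range, so the set of observed cycle types is {5, 1+1+1+1+1}. The candidates containing elements of all these cycle types are C_5 (5T1) of order 5, D_5 (5T2) of order 10, A_5 (5T4) of order 60; the others are excluded. The observed types are precisely the cycle types that occur in C_5 (5T1). Each of the other remaining candidates has further cycle types, and by the Chebotarev density theorem the matching factorization patterns would occur for a proportion of primes equal to their share of the group: D_5 (5T2) additionally contains elements of type 2+2+1 (5 of its 10 elements, about 50% of primes); A_5 (5T4) additionally contains elements of type 3+1+1, 2+2+1 (35 of its 60 elements, about 58% of primes). None of the 14 primes tested shows any such pattern (for each of these groups the chance of that is below 10^-4), which rules them out. Hence G = C_5 (5T1), of order 5.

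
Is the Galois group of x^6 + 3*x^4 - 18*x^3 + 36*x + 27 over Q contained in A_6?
No

The polynomial is irreducible of degree 6 over Q. Its discriminant is -28010528989632, which is not a perfect square. A Galois group lies in the alternating group exactly when the discriminant is a square in Q, so the Galois group (PGL(2,5)) is not contained in A_6.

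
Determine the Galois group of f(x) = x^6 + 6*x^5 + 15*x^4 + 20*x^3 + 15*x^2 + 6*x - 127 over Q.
6T3: D_6

The polynomial f is an irreducible sextic over Q, so G = Gal(f/Q) is one of the 16 transitive subgroups 6T1, ..., 6T16 of S_6. The discriminant of f is 1603087953297408, which is not a perfect square, so G is not contained in A_6. The transitive groups of degree 6 not contained in A_6 are: C_6 (6T1, order 6), S_3 (6T2, order 6), D_6 (6T3, order 12), C_3 x S_3 (6T5, order 18), A_4 x C_2 (6T6, order 24), S_4 (6T8, order 24), S_3 x S_3 (6T9, order 36), S_4 x C_2 (6T11, order 48), (S_3 x S_3) : C_2 (6T13, order 72), PGL(2,5) (6T14, order 120), S_6 (6T16, order 720). By Dedekind's theorem, for a prime p not dividing disc(f) the degrees of the irreducible factors of f mod p form the cycle type of an element of G. Factoring f modulo the 79 such primes p <= 419 (skipping 2, 3, which divide the discriminant), each new pattern first appears at: mod 5: f = (x^2 + 2)(x^2 + 2x + 4)(x^2 + 4x + 1), pattern 2+2+2; mod 7: f = (x^3 + 3x^2 + 3x + 4)(x^3 + 3x^2 + 3x + 5), pattern 3+3; mod 13: f = (x^6 + 6x^5 + 2x^4 + 7x^3 + 2x^2 + 6x + 3), pattern 6; mod 17: f = (x + 8)(x + 11)(x^2 + 9x + 6)(x^2 + 12x + 9), pattern 2+2+1+1; mod 31: f = (x + 5)(x + 8)(x + 12)(x + 21)(x + 25)(x + 28), pattern 1+1+1+1+1+1. No other pattern occurs in this range, so the set of observed cycle types is {2+2+2, 3+3, 6, 2+2+1+1, 1+1+1+1+1+1}. The candidates containing elements of all these cycle types are D_6 (6T3) of order 12, A_4 x C_2 (6T6) of order 24, S_3 x S_3 (6T9) of order 36, S_4 x C_2 (6T11) of order 48, (S_3 x S_3) : C_2 (6T13) of order 72, PGL(2,5) (6T14) of order 120, S_6 (6T16) of order 720; the others are excluded. The observed types are precisely the cycle types that occur in D_6 (6T3). Each of the other remaining candidates has further cycle types, and by the Chebotarev density theorem the matching factorization patterns would occur for a proportion of primes equal to their share of the group: A_4 x C_2 (6T6) additionally contains elements of type 2+1+1+1+1 (3 of its 24 elements, about 12% of primes); S_3 x S_3 (6T9) additionally contains elements of type 3+1+1+1 (4 of its 36 elements, about 11% of primes); S_4 x C_2 (6T11) additionally contains elements of type 4+2, 4+1+1, 2+1+1+1+1 (15 of its 48 elements, about 31% of primes); (S_3 x S_3) : C_2 (6T13) additionally contains elements of type 4+2, 3+2+1, 3+1+1+1, 2+1+1+1+1 (40 of its 72 elements, about 56% of primes); PGL(2,5) (6T14) additionally contains elements of type 5+1, 4+1+1 (54 of its 120 elements, about 45% of primes); S_6 (6T16) additionally contains elements of type 5+1, 4+2, 4+1+1, 3+2+1, 3+1+1+1, 2+1+1+1+1 (499 of its 720 elements, about 69% of primes). None of the 79 primes tested shows any such pattern (for each of these groups the chance of that is below 10^-4), which rules them out. Hence G = D_6 (6T3), of order 12.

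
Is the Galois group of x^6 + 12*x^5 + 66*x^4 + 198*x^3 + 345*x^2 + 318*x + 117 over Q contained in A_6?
No

The polynomial is irreducible of degree 6 over Q. Its discriminant is -1024192512, which is not a perfect square. A Galois group lies in the alternating group exactly when the discriminant is a square in Q, so the Galois group (PGL(2,5)) is not contained in A_6.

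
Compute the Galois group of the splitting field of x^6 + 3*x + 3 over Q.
The polynomial f is an irreducible sextic over Q, so G = Gal(f/Q) is one of the 16 transitive subgroups 6T1, ..., 6T16 of S_6. The discriminant of f is -9059283, which is not a perfect square, so G is not contained in A_6. The transitive groups of degree 6 not contained in A_6 are: C_6 (6T1, order 6), S_3 (6T2, order 6), D_6 (6T3, order 12), C_3 x S_3 (6T5, order 18), A_4 x C_2 (6T6, order 24), S_4 (6T8, order 24), S_3 x S_3 (6T9, order 36), S_4 x C_2 (6T11, order 48), (S_3 x S_3) : C_2 (6T13, order 72), PGL(2,5) (6T14, order 120), S_6 (6T16, order 720). By Dedekind's theorem, for a prime p not dividing disc(f) the degrees of the irreducible factors of f mod p form the cycle type of an element of G. Factoring f modulo the 28 such primes p <= 127 (skipping 3, 17, 43, which divide the discriminant), each new pattern first appears at: mod 2: f = (x^6 + x + 1), pattern 6; mod 7: f = (x + 6)(x^2 + 3x + 6)(x^3 + 5x^2 + x + 3), pattern 3+2+1; mod 11: f = (x^2 + 2x + 2)(x^4 + 9x^3 + 2x^2 + 7), pattern 4+2; mod 13: f = (x + 5)(x + 10)(x^2 + x + 3)(x^2 + 10x + 6), pattern 2+2+1+1; mod 61: f = (x + 2)(x + 4)(x + 10)(x + 21)(x^2 + 24x + 50), pattern 2+1+1+1+1; mod 97: f = (x + 10)(x + 12)(x + 49)(x^3 + 26x^2 + 60x + 34), pattern 3+1+1+1; mod 113: f = (x^2 + 4x + 10)(x^2 + 45x + 105)(x^2 + 64x + 72), pattern 2+2+2; mod 127: f = (x^3 + 39x^2 + 18x + 106)(x^3 + 88x^2 + 106x + 18), pattern 3+3. No other pattern occurs in this range, so the set of observed cycle types is {6, 3+2+1, 4+2, 2+2+1+1, 2+1+1+1+1, 3+1+1+1, 2+2+2, 3+3}. The candidates containing elements of all these cycle types are (S_3 x S_3) : C_2 (6T13) of order 72, S_6 (6T16) of order 720; the others are excluded. The observed types are precisely the cycle types that occur in (S_3 x S_3) : C_2 (6T13) (apart from the identity). Each of the other remaining candidates has further cycle types, and by the Chebotarev density theorem the matching factorization patterns would occur for a proportion of primes equal to their share of the group: S_6 (6T16) additionally contains elements of type 5+1, 4+1+1 (234 of its 720 elements, about 32% of primes). None of the 28 primes tested shows any such pattern (for each of these groups the chance of that is below 10^-4), which rules them out. Hence G = (S_3 x S_3) : C_2 (6T13), of order 72.

(S_3 x S_3) : C_2 (order 72)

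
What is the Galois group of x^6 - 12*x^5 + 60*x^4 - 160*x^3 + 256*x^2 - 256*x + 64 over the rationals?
The polynomial f is an irreducible sextic over Q, so G = Gal(f/Q) is one of the 16 transitive subgroups 6T1, ..., 6T16 of S_6. The discriminant of f is 66039417143296 = 8126464^2, a perfect square, so G is contained in A_6. The transitive groups of degree 6 contained in A_6 are: A_4 (6T4, order 12), S_4 (6T7, order 24), (C_3 x C_3) : C_4 (6T10, order 36), PSL(2,5) (6T12, order 60), A_6 (6T15, order 360). By Dedekind's theorem, for a prime p not dividing disc(f) the degrees of the irreducible factors of f mod p form the cycle type of an element of G. Factoring f modulo the 79 such primes p <= 419 (skipping 2, 31, which divide the discriminant), each new pattern first appears at: mod 3: f = (x^2 + 2x + 2)(x^4 + x^3 + 2x^2 + 2x + 2), pattern 4+2; mod 5: f = (x^3 + x^2 + x + 3)(x^3 + 2x^2 + 2x + 3), pattern 3+3; mod 11: f = (x + 3)(x + 4)(x^2 + 4x + 5)(x^2 + 10x + 4), pattern 2+2+1+1; mod 67: f = (x + 2)(x + 4)(x + 20)(x + 43)(x + 59)(x + 61), pattern 1+1+1+1+1+1. No other pattern occurs in this range, so the set of observed cycle types is {4+2, 3+3, 2+2+1+1, 1+1+1+1+1+1}. The candidates containing elements of all these cycle types are S_4 (6T7) of order 24, (C_3 x C_3) : C_4 (6T10) of order 36, A_6 (6T15) of order 360; the others are excluded. The observed types are precisely the cycle types that occur in S_4 (6T7). Each of the other remaining candidates has further cycle types, and by the Chebotarev density theorem the matching factorization patterns would occur for a proportion of primes equal to their share of the group: (C_3 x C_3) : C_4 (6T10) additionally contains elements of type 3+1+1+1 (4 of its 36 elements, about 11% of primes); A_6 (6T15) additionally contains elements of type 5+1, 3+1+1+1 (184 of its 360 elements, about 51% of primes). None of the 79 primes tested shows any such pattern (for each of these groups the chance of that is below 10^-4), which rules them out. Hence G = S_4 (6T7), of order 24.

S_4 (also written S4+)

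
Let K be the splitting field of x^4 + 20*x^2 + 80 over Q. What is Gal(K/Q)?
The polynomial is an irreducible quartic over Q and its discriminant is 8192000, which is not a perfect square, so the Galois group is not contained in A_4. The resolvent cubic y^3 - 20*y^2 - 320*y + 6400 has exactly one rational root, so the Galois group is C_4 or D_4. The quartic becomes reducible over Q(sqrt(disc)), so the group is C_4.

4T1: C_4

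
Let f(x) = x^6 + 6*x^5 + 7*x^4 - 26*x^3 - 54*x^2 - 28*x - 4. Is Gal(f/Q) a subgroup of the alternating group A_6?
No

The polynomial is irreducible of degree 6 over Q. Its discriminant is -45161350144, which is not a perfect square. A Galois group lies in the alternating group exactly when the discriminant is a square in Q, so the Galois group (S_4 x C_2) is not contained in A_6.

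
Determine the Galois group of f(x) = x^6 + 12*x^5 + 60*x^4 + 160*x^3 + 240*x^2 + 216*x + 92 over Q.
A_6 (also written A6)

The polynomial f is an irreducible sextic over Q, so G = Gal(f/Q) is one of the 16 transitive subgroups 6T1, ..., 6T16 of S_6. The discriminant of f is 746496000000 = 864000^2, a perfect square, so G is contained in A_6. The transitive groups of degree 6 contained in A_6 are: A_4 (6T4, order 12), S_4 (6T7, order 24), (C_3 x C_3) : C_4 (6T10, order 36), PSL(2,5) (6T12, order 60), A_6 (6T15, order 360). By Dedekind's theorem, for a prime p not dividing disc(f) the degrees of the irreducible factors of f mod p form the cycle type of an element of G. Factoring f modulo the 6 such primes p <= 23 (skipping 2, 3, 5, which divide the discriminant), each new pattern first appears at: mod 7: f = (x + 5)(x^5 + 4x^3 + 2x + 3), pattern 5+1; mod 23: f = (x)(x + 9)(x + 14)(x^3 + 12x^2 + 3x + 5), pattern 3+1+1+1. No other pattern occurs in this range, so the set of observed cycle types is {5+1, 3+1+1+1}. Among the candidates above, the only group containing elements of all these cycle types is A_6 (6T15) — each of A_4 (6T4), S_4 (6T7), (C_3 x C_3) : C_4 (6T10), PSL(2,5) (6T12) lacks at least one of them. Hence G = A_6 (6T15), of order 360.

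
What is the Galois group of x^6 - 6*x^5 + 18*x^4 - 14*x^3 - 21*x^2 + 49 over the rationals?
The polynomial f is an irreducible sextic over Q, so G = Gal(f/Q) is one of the 16 transitive subgroups 6T1, ..., 6T16 of S_6. The discriminant of f is -28010528989632, which is not a perfect square, so G is not contained in A_6. The transitive groups of degree 6 not contained in A_6 are: C_6 (6T1, order 6), S_3 (6T2, order 6), D_6 (6T3, order 12), C_3 x S_3 (6T5, order 18), A_4 x C_2 (6T6, order 24), S_4 (6T8, order 24), S_3 x S_3 (6T9, order 36), S_4 x C_2 (6T11, order 48), (S_3 x S_3) : C_2 (6T13, order 72), PGL(2,5) (6T14, order 120), S_6 (6T16, order 720). By Dedekind's theorem, for a prime p not dividing disc(f) the degrees of the irreducible factors of f mod p form the cycle type of an element of G. Factoring f modulo the 21 such primes p <= 89 (skipping 2, 3, 7, which divide the discriminant), each new pattern first appears at: mod 5: f = (x^6 + 4x^5 + 3x^4 + x^3 + 4x^2 + 4), pattern 6; mod 11: f = (x + 3)(x^5 + 2x^4 + x^3 + 5x^2 + 8x + 9), pattern 5+1; mod 13: f = (x + 4)(x + 11)(x^4 + 5x^3 + 3x^2 + 7x + 2), pattern 4+1+1; mod 23: f = (x + 2)(x + 15)(x^2 + 3x + 9)(x^2 + 20x + 11), pattern 2+2+1+1; mod 43: f = (x^3 + 40x^2 + 3x + 30)(x^3 + 40x^2 + 6x + 26), pattern 3+3; mod 61: f = (x^2 + 26x + 40)(x^2 + 44x + 36)(x^2 + 46x + 31), pattern 2+2+2. No other pattern occurs in this range, so the set of observed cycle types is {6, 5+1, 4+1+1, 2+2+1+1, 3+3, 2+2+2}. The candidates containing elements of all these cycle types are PGL(2,5) (6T14) of order 120, S_6 (6T16) of order 720; the others are excluded. The observed types are precisely the cycle types that occur in PGL(2,5) (6T14) (apart from the identity). Each of the other remaining candidates has further cycle types, and by the Chebotarev density theorem the matching factorization patterns would occur for a proportion of primes equal to their share of the group: S_6 (6T16) additionally contains elements of type 4+2, 3+2+1, 3+1+1+1, 2+1+1+1+1 (265 of its 720 elements, about 37% of primes). None of the 21 primes tested shows any such pattern (for each of these groups the chance of that is below 10^-4), which rules them out. Hence G = PGL(2,5) (6T14), of order 120.

PGL(2,5) (order 120)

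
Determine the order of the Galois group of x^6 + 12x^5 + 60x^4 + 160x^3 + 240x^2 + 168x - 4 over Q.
360

The degree of the splitting field over Q equals the order of the Galois group, so first determine the group. The polynomial f is an irreducible sextic over Q, so G = Gal(f/Q) is one of the 16 transitive subgroups 6T1, ..., 6T16 of S_6. The discriminant of f is 746496000000 = 864000^2, a perfect square, so G is contained in A_6. The transitive groups of degree 6 contained in A_6 are: A_4 (6T4, order 12), S_4 (6T7, order 24), (C_3 x C_3) : C_4 (6T10, order 36), PSL(2,5) (6T12, order 60), A_6 (6T15, order 360). By Dedekind's theorem, for a prime p not dividing disc(f) the degrees of the irreducible factors of f mod p form the cycle type of an element of G. Factoring f modulo the 6 such primes p <= 23 (skipping 2, 3, 5, which divide the discriminant), each new pattern first appears at: mod 7: f = (x + 6)(x^5 + 6x^4 + 3x^3 + 2x^2 + 4x + 4), pattern 5+1; mod 23: f = (x + 4)(x + 13)(x + 18)(x^3 + x + 17), pattern 3+1+1+1. No other pattern occurs in this range, so the set of observed cycle types is {5+1, 3+1+1+1}. Among the candidates above, the only group containing elements of all these cycle types is A_6 (6T15) — each of A_4 (6T4), S_4 (6T7), (C_3 x C_3) : C_4 (6T10), PSL(2,5) (6T12) lacks at least one of them. Hence G = A_6 (6T15), of order 360. The Galois group A_6 (6T15) has order 360, so the splitting field has degree 360 over Q.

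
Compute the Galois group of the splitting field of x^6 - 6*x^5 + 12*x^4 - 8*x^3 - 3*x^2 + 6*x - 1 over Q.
The polynomial f is an irreducible sextic over Q, so G = Gal(f/Q) is one of the 16 transitive subgroups 6T1, ..., 6T16 of S_6. The discriminant of f is -419904, which is not a perfect square, so G is not contained in A_6. The transitive groups of degree 6 not contained in A_6 are: C_6 (6T1, order 6), S_3 (6T2, order 6), D_6 (6T3, order 12), C_3 x S_3 (6T5, order 18), A_4 x C_2 (6T6, order 24), S_4 (6T8, order 24), S_3 x S_3 (6T9, order 36), S_4 x C_2 (6T11, order 48), (S_3 x S_3) : C_2 (6T13, order 72), PGL(2,5) (6T14, order 120), S_6 (6T16, order 720). By Dedekind's theorem, for a prime p not dividing disc(f) the degrees of the irreducible factors of f mod p form the cycle type of an element of G. Factoring f modulo the 33 such primes p <= 149 (skipping 2, 3, which divide the discriminant), each new pattern first appears at: mod 5: f = (x^3 + x^2 + 4x + 1)(x^3 + 3x^2 + 4), pattern 3+3; mod 7: f = (x^6 + x^5 + 5x^4 + 6x^3 + 4x^2 + 6x + 6), pattern 6; mod 17: f = (x + 1)(x + 14)(x^2 + 15x + 7)(x^2 + 15x + 13), pattern 2+2+1+1; mod 19: f = (x + 5)(x + 6)(x + 11)(x + 12)(x^2 + 17x + 7), pattern 2+1+1+1+1; mod 71: f = (x^2 + 69x + 41)(x^2 + 69x + 46)(x^2 + 69x + 55), pattern 2+2+2. No other pattern occurs in this range, so the set of observed cycle types is {3+3, 6, 2+2+1+1, 2+1+1+1+1, 2+2+2}. The candidates containing elements of all these cycle types are A_4 x C_2 (6T6) of order 24, S_4 x C_2 (6T11) of order 48, (S_3 x S_3) : C_2 (6T13) of order 72, S_6 (6T16) of order 720; the others are excluded. The observed types are precisely the cycle types that occur in A_4 x C_2 (6T6) (apart from the identity). Each of the other remaining candidates has further cycle types, and by the Chebotarev density theorem the matching factorization patterns would occur for a proportion of primes equal to their share of the group: S_4 x C_2 (6T11) additionally contains elements of type 4+2, 4+1+1 (12 of its 48 elements, about 25% of primes); (S_3 x S_3) : C_2 (6T13) additionally contains elements of type 4+2, 3+2+1, 3+1+1+1 (34 of its 72 elements, about 47% of primes); S_6 (6T16) additionally contains elements of type 5+1, 4+2, 4+1+1, 3+2+1, 3+1+1+1 (484 of its 720 elements, about 67% of primes). None of the 33 primes tested shows any such pattern (for each of these groups the chance of that is below 10^-4), which rules them out. Hence G = A_4 x C_2 (6T6), of order 24.

6T6: A_4 x C_2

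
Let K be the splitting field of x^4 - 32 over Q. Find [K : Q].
8

The degree of the splitting field over Q equals the order of the Galois group, so first determine the group. The polynomial is an irreducible quartic over Q and its discriminant is -8388608, which is not a perfect square, so the Galois group is not contained in A_4. The resolvent cubic y^3 + 128*y has exactly one rational root, so the Galois group is C_4 or D_4. The quartic remains irreducible over Q(sqrt(disc)), so the group is D_4. The Galois group D_4 (4T3) has order 8, so the splitting field has degree 8 over Q.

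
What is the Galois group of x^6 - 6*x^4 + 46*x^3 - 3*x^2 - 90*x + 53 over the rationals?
A_4 x C_2 (order 24)

The polynomial f is an irreducible sextic over Q, so G = Gal(f/Q) is one of the 16 transitive subgroups 6T1, ..., 6T16 of S_6. The discriminant of f is -153891765817344, which is not a perfect square, so G is not contained in A_6. The transitive groups of degree 6 not contained in A_6 are: C_6 (6T1, order 6), S_3 (6T2, order 6), D_6 (6T3, order 12), C_3 x S_3 (6T5, order 18), A_4 x C_2 (6T6, order 24), S_4 (6T8, order 24), S_3 x S_3 (6T9, order 36), S_4 x C_2 (6T11, order 48), (S_3 x S_3) : C_2 (6T13, order 72), PGL(2,5) (6T14, order 120), S_6 (6T16, order 720). By Dedekind's theorem, for a prime p not dividing disc(f) the degrees of the irreducible factors of f mod p form the cycle type of an element of G. Factoring f modulo the 33 such primes p <= 149 (skipping 2, 3, which divide the discriminant), each new pattern first appears at: mod 5: f = (x^3 + x^2 + 2)(x^3 + 4x^2 + 4), pattern 3+3; mod 7: f = (x^6 + x^4 + 4x^3 + 4x^2 + x + 4), pattern 6; mod 17: f = (x + 12)(x + 14)(x^2 + 11x + 4)(x^2 + 14x + 4), pattern 2+2+1+1; mod 19: f = (x + 3)(x + 4)(x + 10)(x + 15)(x^2 + 6x + 16), pattern 2+1+1+1+1; mod 71: f = (x^2 + 11x + 26)(x^2 + 21x + 15)(x^2 + 39x + 36), pattern 2+2+2. No other pattern occurs in this range, so the set of observed cycle types is {3+3, 6, 2+2+1+1, 2+1+1+1+1, 2+2+2}. The candidates containing elements of all these cycle types are A_4 x C_2 (6T6) of order 24, S_4 x C_2 (6T11) of order 48, (S_3 x S_3) : C_2 (6T13) of order 72, S_6 (6T16) of order 720; the others are excluded. The observed types are precisely the cycle types that occur in A_4 x C_2 (6T6) (apart from the identity). Each of the other remaining candidates has further cycle types, and by the Chebotarev density theorem the matching factorization patterns would occur for a proportion of primes equal to their share of the group: S_4 x C_2 (6T11) additionally contains elements of type 4+2, 4+1+1 (12 of its 48 elements, about 25% of primes); (S_3 x S_3) : C_2 (6T13) additionally contains elements of type 4+2, 3+2+1, 3+1+1+1 (34 of its 72 elements, about 47% of primes); S_6 (6T16) additionally contains elements of type 5+1, 4+2, 4+1+1, 3+2+1, 3+1+1+1 (484 of its 720 elements, about 67% of primes). None of the 33 primes tested shows any such pattern (for each of these groups the chance of that is below 10^-4), which rules them out. Hence G = A_4 x C_2 (6T6), of order 24.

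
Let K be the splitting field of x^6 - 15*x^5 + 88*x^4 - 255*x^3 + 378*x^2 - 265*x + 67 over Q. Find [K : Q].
The degree of the splitting field over Q equals the order of the Galois group, so first determine the group. The polynomial f is an irreducible sextic over Q, so G = Gal(f/Q) is one of the 16 transitive subgroups 6T1, ..., 6T16 of S_6. The discriminant of f is 810448, which is not a perfect square, so G is not contained in A_6. The transitive groups of degree 6 not contained in A_6 are: C_6 (6T1, order 6), S_3 (6T2, order 6), D_6 (6T3, order 12), C_3 x S_3 (6T5, order 18), A_4 x C_2 (6T6, order 24), S_4 (6T8, order 24), S_3 x S_3 (6T9, order 36), S_4 x C_2 (6T11, order 48), (S_3 x S_3) : C_2 (6T13, order 72), PGL(2,5) (6T14, order 120), S_6 (6T16, order 720). By Dedekind's theorem, for a prime p not dividing disc(f) the degrees of the irreducible factors of f mod p form the cycle type of an element of G. Factoring f modulo the 23 such primes p <= 97 (skipping 2, 37, which divide the discriminant), each new pattern first appears at: mod 3: f = (x^3 + x^2 + 2x + 1)(x^3 + 2x^2 + 1), pattern 3+3; mod 5: f = (x^2 + 2)(x^2 + x + 1)(x^2 + 4x + 1), pattern 2+2+2; mod 67: f = (x)(x + 16)(x + 28)(x + 34)(x + 46)(x + 62), pattern 1+1+1+1+1+1. No other pattern occurs in this range, so the set of observed cycle types is {3+3, 2+2+2, 1+1+1+1+1+1}. The candidates containing elements of all these cycle types are C_6 (6T1) of order 6, S_3 (6T2) of order 6, D_6 (6T3) of order 12, C_3 x S_3 (6T5) of order 18, A_4 x C_2 (6T6) of order 24, S_4 (6T8) of order 24, S_3 x S_3 (6T9) of order 36, S_4 x C_2 (6T11) of order 48, (S_3 x S_3) : C_2 (6T13) of order 72, PGL(2,5) (6T14) of order 120, S_6 (6T16) of order 720; the others are excluded. The observed types are precisely the cycle types that occur in S_3 (6T2). Each of the other remaining candidates has further cycle types, and by the Chebotarev density theorem the matching factorization patterns would occur for a proportion of primes equal to their share of the group: C_6 (6T1) additionally contains elements of type 6 (2 of its 6 elements, about 33% of primes); D_6 (6T3) additionally contains elements of type 6, 2+2+1+1 (5 of its 12 elements, about 42% of primes); C_3 x S_3 (6T5) additionally contains elements of type 6, 3+1+1+1 (10 of its 18 elements, about 56% of primes); A_4 x C_2 (6T6) additionally contains elements of type 6, 2+2+1+1, 2+1+1+1+1 (14 of its 24 elements, about 58% of primes); S_4 (6T8) additionally contains elements of type 4+1+1, 2+2+1+1 (9 of its 24 elements, about 38% of primes); S_3 x S_3 (6T9) additionally contains elements of type 6, 3+1+1+1, 2+2+1+1 (25 of its 36 elements, about 69% of primes); S_4 x C_2 (6T11) additionally contains elements of type 6, 4+2, 4+1+1, 2+2+1+1, 2+1+1+1+1 (32 of its 48 elements, about 67% of primes); (S_3 x S_3) : C_2 (6T13) additionally contains elements of type 6, 4+2, 3+2+1, 3+1+1+1, 2+2+1+1, 2+1+1+1+1 (61 of its 72 elements, about 85% of primes); PGL(2,5) (6T14) additionally contains elements of type 6, 5+1, 4+1+1, 2+2+1+1 (89 of its 120 elements, about 74% of primes); S_6 (6T16) additionally contains elements of type 6, 5+1, 4+2, 4+1+1, 3+2+1, 3+1+1+1, 2+2+1+1, 2+1+1+1+1 (664 of its 720 elements, about 92% of primes). None of the 23 primes tested shows any such pattern (for each of these groups the chance of that is below 10^-4), which rules them out. Hence G = S_3 (6T2), of order 6. The Galois group S_3 (6T2) has order 6, so the splitting field has degree 6 over Q.

6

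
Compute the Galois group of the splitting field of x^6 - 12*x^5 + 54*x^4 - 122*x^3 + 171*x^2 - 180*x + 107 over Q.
The polynomial f is an irreducible sextic over Q, so G = Gal(f/Q) is one of the 16 transitive subgroups 6T1, ..., 6T16 of S_6. The discriminant of f is -11156429376, which is not a perfect square, so G is not contained in A_6. The transitive groups of degree 6 not contained in A_6 are: C_6 (6T1, order 6), S_3 (6T2, order 6), D_6 (6T3, order 12), C_3 x S_3 (6T5, order 18), A_4 x C_2 (6T6, order 24), S_4 (6T8, order 24), S_3 x S_3 (6T9, order 36), S_4 x C_2 (6T11, order 48), (S_3 x S_3) : C_2 (6T13, order 72), PGL(2,5) (6T14, order 120), S_6 (6T16, order 720). By Dedekind's theorem, for a prime p not dividing disc(f) the degrees of the irreducible factors of f mod p form the cycle type of an element of G. Factoring f modulo the 33 such primes p <= 149 (skipping 2, 3, which divide the discriminant), each new pattern first appears at: mod 5: f = (x^3 + x^2 + 3x + 1)(x^3 + 2x^2 + 4x + 2), pattern 3+3; mod 7: f = (x^6 + 2x^5 + 5x^4 + 4x^3 + 3x^2 + 2x + 2), pattern 6; mod 17: f = (x + 10)(x + 11)(x^2 + 2x + 4)(x^2 + 16x + 6), pattern 2+2+1+1; mod 19: f = (x + 2)(x + 5)(x + 11)(x + 18)(x^2 + 9x + 3), pattern 2+1+1+1+1; mod 71: f = (x^2 + 28x + 70)(x^2 + 46x + 57)(x^2 + 56x + 33), pattern 2+2+2. No other pattern occurs in this range, so the set of observed cycle types is {3+3, 6, 2+2+1+1, 2+1+1+1+1, 2+2+2}. The candidates containing elements of all these cycle types are A_4 x C_2 (6T6) of order 24, S_4 x C_2 (6T11) of order 48, (S_3 x S_3) : C_2 (6T13) of order 72, S_6 (6T16) of order 720; the others are excluded. The observed types are precisely the cycle types that occur in A_4 x C_2 (6T6) (apart from the identity). Each of the other remaining candidates has further cycle types, and by the Chebotarev density theorem the matching factorization patterns would occur for a proportion of primes equal to their share of the group: S_4 x C_2 (6T11) additionally contains elements of type 4+2, 4+1+1 (12 of its 48 elements, about 25% of primes); (S_3 x S_3) : C_2 (6T13) additionally contains elements of type 4+2, 3+2+1, 3+1+1+1 (34 of its 72 elements, about 47% of primes); S_6 (6T16) additionally contains elements of type 5+1, 4+2, 4+1+1, 3+2+1, 3+1+1+1 (484 of its 720 elements, about 67% of primes). None of the 33 primes tested shows any such pattern (for each of these groups the chance of that is below 10^-4), which rules them out. Hence G = A_4 x C_2 (6T6), of order 24.

6T6: A_4 x C_2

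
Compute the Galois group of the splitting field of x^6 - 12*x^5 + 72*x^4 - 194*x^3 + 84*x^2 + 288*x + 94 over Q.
The polynomial f is an irreducible sextic over Q, so G = Gal(f/Q) is one of the 16 transitive subgroups 6T1, ..., 6T16 of S_6. The discriminant of f is 407330802770688, which is not a perfect square, so G is not contained in A_6. The transitive groups of degree 6 not contained in A_6 are: C_6 (6T1, order 6), S_3 (6T2, order 6), D_6 (6T3, order 12), C_3 x S_3 (6T5, order 18), A_4 x C_2 (6T6, order 24), S_4 (6T8, order 24), S_3 x S_3 (6T9, order 36), S_4 x C_2 (6T11, order 48), (S_3 x S_3) : C_2 (6T13, order 72), PGL(2,5) (6T14, order 120), S_6 (6T16, order 720). By Dedekind's theorem, for a prime p not dividing disc(f) the degrees of the irreducible factors of f mod p form the cycle type of an element of G. Factoring f modulo the 22 such primes p <= 97 (skipping 2, 3, 37, which divide the discriminant), each new pattern first appears at: mod 5: f = (x^6 + 3x^5 + 2x^4 + x^3 + 4x^2 + 3x + 4), pattern 6; mod 11: f = (x + 8)(x + 9)(x^2 + 7x + 2)(x^2 + 8x + 6), pattern 2+2+1+1; mod 13: f = (x + 1)(x + 8)(x + 11)(x^3 + 7x^2 + 7x + 12), pattern 3+1+1+1; mod 31: f = (x^2 + 5x + 1)(x^2 + 15x + 7)(x^2 + 30x + 9), pattern 2+2+2; mod 97: f = (x^3 + 91x^2 + 55x + 78)(x^3 + 91x^2 + 78x + 41), pattern 3+3. No other pattern occurs in this range, so the set of observed cycle types is {6, 2+2+1+1, 3+1+1+1, 2+2+2, 3+3}. The candidates containing elements of all these cycle types are S_3 x S_3 (6T9) of order 36, (S_3 x S_3) : C_2 (6T13) of order 72, S_6 (6T16) of order 720; the others are excluded. The observed types are precisely the cycle types that occur in S_3 x S_3 (6T9) (apart from the identity). Each of the other remaining candidates has further cycle types, and by the Chebotarev density theorem the matching factorization patterns would occur for a proportion of primes equal to their share of the group: (S_3 x S_3) : C_2 (6T13) additionally contains elements of type 4+2, 3+2+1, 2+1+1+1+1 (36 of its 72 elements, about 50% of primes); S_6 (6T16) additionally contains elements of type 5+1, 4+2, 4+1+1, 3+2+1, 2+1+1+1+1 (459 of its 720 elements, about 64% of primes). None of the 22 primes tested shows any such pattern (for each of these groups the chance of that is below 10^-4), which rules them out. Hence G = S_3 x S_3 (6T9), of order 36.

S_3 x S_3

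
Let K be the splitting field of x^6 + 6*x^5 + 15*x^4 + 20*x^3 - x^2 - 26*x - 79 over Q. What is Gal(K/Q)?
S_4

The polynomial f is an irreducible sextic over Q, so G = Gal(f/Q) is one of the 16 transitive subgroups 6T1, ..., 6T16 of S_6. The discriminant of f is 36352603193344 = 6029312^2, a perfect square, so G is contained in A_6. The transitive groups of degree 6 contained in A_6 are: A_4 (6T4, order 12), S_4 (6T7, order 24), (C_3 x C_3) : C_4 (6T10, order 36), PSL(2,5) (6T12, order 60), A_6 (6T15, order 360). By Dedekind's theorem, for a prime p not dividing disc(f) the degrees of the irreducible factors of f mod p form the cycle type of an element of G. Factoring f modulo the 79 such primes p <= 419 (skipping 2, 23, which divide the discriminant), each new pattern first appears at: mod 3: f = (x^3 + x^2 + x + 2)(x^3 + 2x^2 + 1), pattern 3+3; mod 5: f = (x^2 + 2x + 3)(x^4 + 4x^3 + 4x^2 + 2), pattern 4+2; mod 19: f = (x + 10)(x + 11)(x^2 + x + 3)(x^2 + 3x + 5), pattern 2+2+1+1; mod 223: f = (x + 33)(x + 68)(x + 110)(x + 115)(x + 157)(x + 192), pattern 1+1+1+1+1+1. No other pattern occurs in this range, so the set of observed cycle types is {3+3, 4+2, 2+2+1+1, 1+1+1+1+1+1}. The candidates containing elements of all these cycle types are S_4 (6T7) of order 24, (C_3 x C_3) : C_4 (6T10) of order 36, A_6 (6T15) of order 360; the others are excluded. The observed types are precisely the cycle types that occur in S_4 (6T7). Each of the other remaining candidates has further cycle types, and by the Chebotarev density theorem the matching factorization patterns would occur for a proportion of primes equal to their share of the group: (C_3 x C_3) : C_4 (6T10) additionally contains elements of type 3+1+1+1 (4 of its 36 elements, about 11% of primes); A_6 (6T15) additionally contains elements of type 5+1, 3+1+1+1 (184 of its 360 elements, about 51% of primes). None of the 79 primes tested shows any such pattern (for each of these groups the chance of that is below 10^-4), which rules them out. Hence G = S_4 (6T7), of order 24.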